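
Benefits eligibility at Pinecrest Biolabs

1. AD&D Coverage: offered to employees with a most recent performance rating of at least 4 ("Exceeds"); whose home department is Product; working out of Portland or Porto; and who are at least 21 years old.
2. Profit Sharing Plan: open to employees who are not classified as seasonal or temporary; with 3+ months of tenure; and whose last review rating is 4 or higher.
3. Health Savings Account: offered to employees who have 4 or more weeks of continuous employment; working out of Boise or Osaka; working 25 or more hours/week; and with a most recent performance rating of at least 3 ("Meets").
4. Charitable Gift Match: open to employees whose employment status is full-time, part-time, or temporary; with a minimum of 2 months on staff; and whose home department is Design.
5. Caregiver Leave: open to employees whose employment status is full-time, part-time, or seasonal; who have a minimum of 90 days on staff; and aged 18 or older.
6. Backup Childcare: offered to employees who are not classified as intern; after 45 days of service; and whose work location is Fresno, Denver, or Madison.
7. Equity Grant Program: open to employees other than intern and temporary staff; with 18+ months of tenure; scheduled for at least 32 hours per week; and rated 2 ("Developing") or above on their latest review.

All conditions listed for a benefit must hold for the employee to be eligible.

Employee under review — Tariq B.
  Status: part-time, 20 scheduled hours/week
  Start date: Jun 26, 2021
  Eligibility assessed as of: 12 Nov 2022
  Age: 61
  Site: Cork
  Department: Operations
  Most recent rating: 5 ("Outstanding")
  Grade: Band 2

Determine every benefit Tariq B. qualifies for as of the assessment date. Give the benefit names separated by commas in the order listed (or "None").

Service from Jun 26, 2021 to 12 Nov 2022: 504 days.
AD&D Coverage — rating 5 ≥ 4 ✓; dept Operations ✗ → not eligible.
Profit Sharing Plan — status part-time ✓ (not excluded); service 504 days ≥ 3 months (≈90 days) ✓; rating 5 ≥ 4 ✓ → eligible.
Health Savings Account — service 504 days ≥ 4 weeks (≈28 days) ✓; site Cork ✗ (not Boise or Osaka) → not eligible.
Charitable Gift Match — status part-time ✓; service 504 days ≥ 2 months (≈60 days) ✓; dept Operations ✗ → not eligible.
Caregiver Leave — status part-time ✓; service 504 days ≥ 90 days ✓; age 61 ≥ 18 ✓ → eligible.
Backup Childcare — status part-time ✓ (not excluded); service 504 days ≥ 45 days ✓; site Cork ✗ (not Fresno, Denver, or Madison) → not eligible.
Equity Grant Program — status part-time ✓ (not excluded); service 504 days < 18 months (≈540 days) ✗ → not eligible.

Profit Sharing Plan, Caregiver Leave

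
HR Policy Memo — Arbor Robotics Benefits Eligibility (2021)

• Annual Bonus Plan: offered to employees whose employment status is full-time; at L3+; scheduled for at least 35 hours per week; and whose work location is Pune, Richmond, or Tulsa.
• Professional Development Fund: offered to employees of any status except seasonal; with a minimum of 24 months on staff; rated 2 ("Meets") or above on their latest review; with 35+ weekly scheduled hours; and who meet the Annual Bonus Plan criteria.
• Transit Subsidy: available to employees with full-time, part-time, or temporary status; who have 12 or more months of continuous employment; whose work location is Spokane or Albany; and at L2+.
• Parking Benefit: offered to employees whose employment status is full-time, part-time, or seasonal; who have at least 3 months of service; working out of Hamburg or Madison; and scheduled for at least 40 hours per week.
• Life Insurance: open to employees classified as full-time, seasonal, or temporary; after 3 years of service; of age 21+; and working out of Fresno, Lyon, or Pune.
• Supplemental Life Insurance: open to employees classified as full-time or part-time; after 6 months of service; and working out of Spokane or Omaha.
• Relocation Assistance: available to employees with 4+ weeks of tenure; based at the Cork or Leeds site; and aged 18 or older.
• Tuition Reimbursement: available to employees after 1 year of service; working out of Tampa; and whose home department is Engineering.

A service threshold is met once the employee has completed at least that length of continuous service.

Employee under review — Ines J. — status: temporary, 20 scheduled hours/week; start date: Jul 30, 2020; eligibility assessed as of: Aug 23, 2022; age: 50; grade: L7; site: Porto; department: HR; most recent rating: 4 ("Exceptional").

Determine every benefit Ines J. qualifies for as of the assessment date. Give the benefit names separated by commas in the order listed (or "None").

Service from Jul 30, 2020 to Aug 23, 2022: 754 days.
Annual Bonus Plan — status temporary ✗ (requires full-time) → not eligible.
Professional Development Fund — status temporary ✓ (not excluded); service 754 days ≥ 24 months (≈720 days) ✓; rating 4 ≥ 2 ✓; 20 hrs/wk < 35 ✗ → not eligible.
Transit Subsidy — status temporary ✓; service 754 days ≥ 12 months (≈360 days) ✓; site Porto ✗ (not Spokane or Albany) → not eligible.
Parking Benefit — status temporary ✗ (requires full-time, part-time, or seasonal) → not eligible.
Life Insurance — status temporary ✓; service 754 days < 3 years (≈1095 days) ✗ → not eligible.
Supplemental Life Insurance — status temporary ✗ (requires full-time or part-time) → not eligible.
Relocation Assistance — service 754 days ≥ 4 weeks (≈28 days) ✓; site Porto ✗ (not Cork or Leeds) → not eligible.
Tuition Reimbursement — service 754 days ≥ 1 year (≈365 days) ✓; site Porto ✗ (not Tampa) → not eligible.

None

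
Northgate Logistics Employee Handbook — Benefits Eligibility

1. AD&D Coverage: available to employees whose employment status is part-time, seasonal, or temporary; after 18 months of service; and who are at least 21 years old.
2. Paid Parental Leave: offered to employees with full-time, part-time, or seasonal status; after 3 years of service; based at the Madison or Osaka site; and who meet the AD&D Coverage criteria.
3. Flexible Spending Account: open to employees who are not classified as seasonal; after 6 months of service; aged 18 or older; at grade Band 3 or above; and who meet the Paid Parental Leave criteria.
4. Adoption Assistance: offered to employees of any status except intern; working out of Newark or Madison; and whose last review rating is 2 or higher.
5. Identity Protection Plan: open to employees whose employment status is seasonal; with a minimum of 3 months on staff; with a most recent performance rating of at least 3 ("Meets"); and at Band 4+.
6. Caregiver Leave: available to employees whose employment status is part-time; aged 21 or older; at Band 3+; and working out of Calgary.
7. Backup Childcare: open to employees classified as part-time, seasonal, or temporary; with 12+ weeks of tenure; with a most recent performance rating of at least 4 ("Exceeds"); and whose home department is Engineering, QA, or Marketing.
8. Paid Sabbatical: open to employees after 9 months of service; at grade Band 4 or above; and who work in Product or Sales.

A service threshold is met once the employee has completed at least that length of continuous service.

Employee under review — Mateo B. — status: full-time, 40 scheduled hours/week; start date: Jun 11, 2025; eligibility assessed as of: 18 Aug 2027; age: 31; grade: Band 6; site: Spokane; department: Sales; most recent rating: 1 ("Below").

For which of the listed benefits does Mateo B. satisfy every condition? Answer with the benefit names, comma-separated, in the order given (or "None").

Service from Jun 11, 2025 to 18 Aug 2027: 798 days.
AD&D Coverage — status full-time ✗ (requires part-time, seasonal, or temporary) → not eligible.
Paid Parental Leave — status full-time ✓; service 798 days < 3 years (≈1095 days) ✗ → not eligible.
Flexible Spending Account — status full-time ✓ (not excluded); service 798 days ≥ 6 months (≈180 days) ✓; age 31 ≥ 18 ✓; grade Band 6 ≥ Band 3 ✓; not eligible for Paid Parental Leave ✗ → not eligible.
Adoption Assistance — status full-time ✓ (not excluded); site Spokane ✗ (not Newark or Madison) → not eligible.
Identity Protection Plan — status full-time ✗ (requires seasonal) → not eligible.
Caregiver Leave — status full-time ✗ (requires part-time) → not eligible.
Backup Childcare — status full-time ✗ (requires part-time, seasonal, or temporary) → not eligible.
Paid Sabbatical — service 798 days ≥ 9 months (≈270 days) ✓; grade Band 6 ≥ Band 4 ✓; dept Sales ✓ → eligible.

Paid Sabbatical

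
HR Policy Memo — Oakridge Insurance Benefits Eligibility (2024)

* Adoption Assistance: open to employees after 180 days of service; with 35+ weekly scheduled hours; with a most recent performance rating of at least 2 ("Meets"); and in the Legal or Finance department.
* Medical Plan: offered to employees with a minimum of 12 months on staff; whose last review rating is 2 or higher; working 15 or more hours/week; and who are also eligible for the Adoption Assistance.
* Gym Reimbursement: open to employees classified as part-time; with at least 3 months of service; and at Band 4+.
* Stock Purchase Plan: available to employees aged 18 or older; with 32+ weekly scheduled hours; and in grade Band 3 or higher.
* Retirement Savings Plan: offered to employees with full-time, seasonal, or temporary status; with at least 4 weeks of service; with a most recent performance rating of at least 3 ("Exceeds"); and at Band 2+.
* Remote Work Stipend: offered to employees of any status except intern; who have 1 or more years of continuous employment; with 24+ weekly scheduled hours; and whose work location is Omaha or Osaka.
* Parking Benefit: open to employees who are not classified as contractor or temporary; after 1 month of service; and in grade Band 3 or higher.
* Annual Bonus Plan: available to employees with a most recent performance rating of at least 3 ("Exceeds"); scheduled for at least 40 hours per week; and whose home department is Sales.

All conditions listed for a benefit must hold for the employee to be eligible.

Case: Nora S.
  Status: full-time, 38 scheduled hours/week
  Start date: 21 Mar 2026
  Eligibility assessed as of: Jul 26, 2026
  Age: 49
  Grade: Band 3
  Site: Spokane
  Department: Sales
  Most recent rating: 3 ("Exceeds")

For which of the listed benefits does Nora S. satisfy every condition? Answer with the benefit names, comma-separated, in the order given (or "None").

Stock Purchase Plan, Retirement Savings Plan, Parking Benefit

Service from 21 Mar 2026 to Jul 26, 2026: 127 days.
Adoption Assistance — service 127 days < 180 days ✗ → not eligible.
Medical Plan — service 127 days < 12 months (≈360 days) ✗ → not eligible.
Gym Reimbursement — status full-time ✗ (requires part-time) → not eligible.
Stock Purchase Plan — age 49 ≥ 18 ✓; 38 hrs/wk ≥ 32 ✓; grade Band 3 ≥ Band 3 ✓ → eligible.
Retirement Savings Plan — status full-time ✓; service 127 days ≥ 4 weeks (≈28 days) ✓; rating 3 ≥ 3 ✓; grade Band 3 ≥ Band 2 ✓ → eligible.
Remote Work Stipend — status full-time ✓ (not excluded); service 127 days < 1 year (≈365 days) ✗ → not eligible.
Parking Benefit — status full-time ✓ (not excluded); service 127 days ≥ 1 month (≈30 days) ✓; grade Band 3 ≥ Band 3 ✓ → eligible.
Annual Bonus Plan — rating 3 ≥ 3 ✓; 38 hrs/wk < 40 ✗ → not eligible.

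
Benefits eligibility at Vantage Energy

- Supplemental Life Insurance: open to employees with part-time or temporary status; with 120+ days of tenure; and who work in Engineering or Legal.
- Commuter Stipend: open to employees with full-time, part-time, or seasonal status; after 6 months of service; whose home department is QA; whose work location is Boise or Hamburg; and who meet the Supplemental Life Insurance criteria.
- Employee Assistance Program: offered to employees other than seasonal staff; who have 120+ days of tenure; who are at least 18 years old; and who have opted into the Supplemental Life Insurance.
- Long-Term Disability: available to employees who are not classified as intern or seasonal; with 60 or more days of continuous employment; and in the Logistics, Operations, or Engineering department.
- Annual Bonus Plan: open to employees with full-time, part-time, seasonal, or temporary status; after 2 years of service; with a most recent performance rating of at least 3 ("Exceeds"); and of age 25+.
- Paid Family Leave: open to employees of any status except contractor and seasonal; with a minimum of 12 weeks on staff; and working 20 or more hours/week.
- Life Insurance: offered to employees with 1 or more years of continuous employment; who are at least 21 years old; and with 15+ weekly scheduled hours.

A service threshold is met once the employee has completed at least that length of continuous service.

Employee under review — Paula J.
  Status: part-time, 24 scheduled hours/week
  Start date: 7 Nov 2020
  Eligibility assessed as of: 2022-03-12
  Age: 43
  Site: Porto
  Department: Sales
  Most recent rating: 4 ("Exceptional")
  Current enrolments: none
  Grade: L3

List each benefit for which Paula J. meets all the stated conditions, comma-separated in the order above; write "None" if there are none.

Service from 7 Nov 2020 to 2022-03-12: 490 days.
Supplemental Life Insurance — status part-time ✓; service 490 days ≥ 120 days ✓; dept Sales ✗ → not eligible.
Commuter Stipend — status part-time ✓; service 490 days ≥ 6 months (≈180 days) ✓; dept Sales ✗ → not eligible.
Employee Assistance Program — status part-time ✓ (not excluded); service 490 days ≥ 120 days ✓; age 43 ≥ 18 ✓; not enrolled in Supplemental Life Insurance ✗ → not eligible.
Long-Term Disability — status part-time ✓ (not excluded); service 490 days ≥ 60 days ✓; dept Sales ✗ → not eligible.
Annual Bonus Plan — status part-time ✓; service 490 days < 2 years (≈730 days) ✗ → not eligible.
Paid Family Leave — status part-time ✓ (not excluded); service 490 days ≥ 12 weeks (≈84 days) ✓; 24 hrs/wk ≥ 20 ✓ → eligible.
Life Insurance — service 490 days ≥ 1 year (≈365 days) ✓; age 43 ≥ 21 ✓; 24 hrs/wk ≥ 15 ✓ → eligible.

Paid Family Leave, Life Insurance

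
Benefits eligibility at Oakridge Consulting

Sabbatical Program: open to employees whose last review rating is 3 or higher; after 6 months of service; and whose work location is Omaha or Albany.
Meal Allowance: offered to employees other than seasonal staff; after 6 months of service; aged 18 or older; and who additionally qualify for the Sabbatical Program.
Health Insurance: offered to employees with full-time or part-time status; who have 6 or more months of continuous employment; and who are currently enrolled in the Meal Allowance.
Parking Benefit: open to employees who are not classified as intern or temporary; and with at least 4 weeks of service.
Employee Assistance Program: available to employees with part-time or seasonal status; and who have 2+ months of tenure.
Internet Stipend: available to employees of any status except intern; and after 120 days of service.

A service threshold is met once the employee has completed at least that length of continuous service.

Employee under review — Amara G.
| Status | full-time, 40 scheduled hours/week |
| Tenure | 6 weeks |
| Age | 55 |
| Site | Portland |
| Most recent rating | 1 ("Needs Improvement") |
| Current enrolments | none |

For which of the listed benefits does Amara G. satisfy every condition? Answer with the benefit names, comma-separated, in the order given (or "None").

Parking Benefit

Sabbatical Program — rating 1 < 3 ✗ → not eligible.
Meal Allowance — status full-time ✓ (not excluded); service 6 weeks < 6 months (≈180 days) ✗ → not eligible.
Health Insurance — status full-time ✓; service 6 weeks < 6 months (≈180 days) ✗ → not eligible.
Parking Benefit — status full-time ✓ (not excluded); service 6 weeks ≥ 4 weeks ✓ → eligible.
Employee Assistance Program — status full-time ✗ (requires part-time or seasonal) → not eligible.
Internet Stipend — status full-time ✓ (not excluded); service 6 weeks < 120 days ✗ → not eligible.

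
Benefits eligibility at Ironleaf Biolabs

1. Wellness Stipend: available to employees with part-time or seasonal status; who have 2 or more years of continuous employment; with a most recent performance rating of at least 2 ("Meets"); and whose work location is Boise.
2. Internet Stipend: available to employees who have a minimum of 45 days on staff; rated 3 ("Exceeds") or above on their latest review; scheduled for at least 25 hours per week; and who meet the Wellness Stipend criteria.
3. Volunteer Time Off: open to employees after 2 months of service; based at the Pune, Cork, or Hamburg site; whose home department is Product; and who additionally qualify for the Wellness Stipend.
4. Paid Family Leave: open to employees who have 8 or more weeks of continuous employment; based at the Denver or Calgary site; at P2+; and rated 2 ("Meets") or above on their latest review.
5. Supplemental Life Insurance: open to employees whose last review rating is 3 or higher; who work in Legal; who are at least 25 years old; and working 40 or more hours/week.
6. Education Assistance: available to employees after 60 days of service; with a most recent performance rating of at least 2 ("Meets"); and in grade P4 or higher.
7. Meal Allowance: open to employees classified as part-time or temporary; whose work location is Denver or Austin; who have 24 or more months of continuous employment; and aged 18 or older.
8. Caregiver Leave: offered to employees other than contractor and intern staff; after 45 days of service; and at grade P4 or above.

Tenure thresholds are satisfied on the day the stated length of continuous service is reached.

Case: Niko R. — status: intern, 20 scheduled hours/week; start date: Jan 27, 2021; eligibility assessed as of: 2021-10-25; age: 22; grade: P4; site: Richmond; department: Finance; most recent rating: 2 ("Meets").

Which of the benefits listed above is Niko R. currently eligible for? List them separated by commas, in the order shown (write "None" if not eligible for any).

Service from Jan 27, 2021 to 2021-10-25: 271 days.
Wellness Stipend — status intern ✗ (requires part-time or seasonal) → not eligible.
Internet Stipend — service 271 days ≥ 45 days ✓; rating 2 < 3 ✗ → not eligible.
Volunteer Time Off — service 271 days ≥ 2 months (≈60 days) ✓; site Richmond ✗ (not Pune, Cork, or Hamburg) → not eligible.
Paid Family Leave — service 271 days ≥ 8 weeks (≈56 days) ✓; site Richmond ✗ (not Denver or Calgary) → not eligible.
Supplemental Life Insurance — rating 2 < 3 ✗ → not eligible.
Education Assistance — service 271 days ≥ 60 days ✓; rating 2 ≥ 2 ✓; grade P4 ≥ P4 ✓ → eligible.
Meal Allowance — status intern ✗ (requires part-time or temporary) → not eligible.
Caregiver Leave — status intern ✗ (excluded) → not eligible.

Education Assistance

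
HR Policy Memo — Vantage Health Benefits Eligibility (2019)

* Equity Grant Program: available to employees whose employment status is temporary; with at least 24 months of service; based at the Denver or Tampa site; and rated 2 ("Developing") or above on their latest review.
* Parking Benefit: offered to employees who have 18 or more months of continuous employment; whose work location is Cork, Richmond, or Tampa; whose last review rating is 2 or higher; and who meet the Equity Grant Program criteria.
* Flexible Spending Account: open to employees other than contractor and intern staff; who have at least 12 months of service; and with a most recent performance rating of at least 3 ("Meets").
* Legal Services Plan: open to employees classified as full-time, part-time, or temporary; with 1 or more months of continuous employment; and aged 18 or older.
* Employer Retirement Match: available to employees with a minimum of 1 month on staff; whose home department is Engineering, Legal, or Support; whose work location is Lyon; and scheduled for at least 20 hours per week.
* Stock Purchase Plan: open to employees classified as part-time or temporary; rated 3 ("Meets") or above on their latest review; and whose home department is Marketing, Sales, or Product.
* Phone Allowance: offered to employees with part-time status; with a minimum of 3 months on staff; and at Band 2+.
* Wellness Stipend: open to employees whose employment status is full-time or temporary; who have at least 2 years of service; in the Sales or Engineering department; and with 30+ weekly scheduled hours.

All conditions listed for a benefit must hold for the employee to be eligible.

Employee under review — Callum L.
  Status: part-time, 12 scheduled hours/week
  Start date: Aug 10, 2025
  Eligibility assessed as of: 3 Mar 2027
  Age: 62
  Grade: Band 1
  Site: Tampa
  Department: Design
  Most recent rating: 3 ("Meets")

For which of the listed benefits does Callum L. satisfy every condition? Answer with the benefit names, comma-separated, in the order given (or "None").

Service from Aug 10, 2025 to 3 Mar 2027: 570 days.
Equity Grant Program — status part-time ✗ (requires temporary) → not eligible.
Parking Benefit — service 570 days ≥ 18 months (≈540 days) ✓; site Tampa ✓; rating 3 ≥ 2 ✓; not eligible for Equity Grant Program ✗ → not eligible.
Flexible Spending Account — status part-time ✓ (not excluded); service 570 days ≥ 12 months (≈360 days) ✓; rating 3 ≥ 3 ✓ → eligible.
Legal Services Plan — status part-time ✓; service 570 days ≥ 1 month (≈30 days) ✓; age 62 ≥ 18 ✓ → eligible.
Employer Retirement Match — service 570 days ≥ 1 month (≈30 days) ✓; dept Design ✗ → not eligible.
Stock Purchase Plan — status part-time ✓; rating 3 ≥ 3 ✓; dept Design ✗ → not eligible.
Phone Allowance — status part-time ✓; service 570 days ≥ 3 months (≈90 days) ✓; grade Band 1 < Band 2 ✗ → not eligible.
Wellness Stipend — status part-time ✗ (requires full-time or temporary) → not eligible.

Flexible Spending Account, Legal Services Plan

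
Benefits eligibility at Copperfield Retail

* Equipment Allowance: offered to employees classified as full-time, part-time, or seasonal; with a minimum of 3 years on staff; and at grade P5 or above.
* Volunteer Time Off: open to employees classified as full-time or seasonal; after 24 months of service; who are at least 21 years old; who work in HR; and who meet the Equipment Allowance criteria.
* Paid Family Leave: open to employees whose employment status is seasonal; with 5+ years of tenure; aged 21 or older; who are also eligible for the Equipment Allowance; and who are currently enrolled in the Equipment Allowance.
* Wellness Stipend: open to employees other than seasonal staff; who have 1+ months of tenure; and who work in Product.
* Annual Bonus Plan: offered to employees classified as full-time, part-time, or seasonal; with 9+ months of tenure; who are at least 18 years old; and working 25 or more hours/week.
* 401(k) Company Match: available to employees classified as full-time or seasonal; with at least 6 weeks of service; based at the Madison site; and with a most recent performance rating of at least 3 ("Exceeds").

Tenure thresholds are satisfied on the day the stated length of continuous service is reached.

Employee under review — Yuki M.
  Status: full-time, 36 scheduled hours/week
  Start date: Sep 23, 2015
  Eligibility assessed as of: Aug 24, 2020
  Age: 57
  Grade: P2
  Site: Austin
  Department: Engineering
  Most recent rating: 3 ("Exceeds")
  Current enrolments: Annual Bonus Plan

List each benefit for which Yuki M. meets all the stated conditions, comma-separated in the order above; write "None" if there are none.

Annual Bonus Plan

Service from Sep 23, 2015 to Aug 24, 2020: 1797 days.
Equipment Allowance — status full-time ✓; service 1797 days ≥ 3 years (≈1095 days) ✓; grade P2 < P5 ✗ → not eligible.
Volunteer Time Off — status full-time ✓; service 1797 days ≥ 24 months (≈720 days) ✓; age 57 ≥ 21 ✓; dept Engineering ✗ → not eligible.
Paid Family Leave — status full-time ✗ (requires seasonal) → not eligible.
Wellness Stipend — status full-time ✓ (not excluded); service 1797 days ≥ 1 month (≈30 days) ✓; dept Engineering ✗ → not eligible.
Annual Bonus Plan — status full-time ✓; service 1797 days ≥ 9 months (≈270 days) ✓; age 57 ≥ 18 ✓; 36 hrs/wk ≥ 25 ✓ → eligible.
401(k) Company Match — status full-time ✓; service 1797 days ≥ 6 weeks (≈42 days) ✓; site Austin ✗ (not Madison) → not eligible.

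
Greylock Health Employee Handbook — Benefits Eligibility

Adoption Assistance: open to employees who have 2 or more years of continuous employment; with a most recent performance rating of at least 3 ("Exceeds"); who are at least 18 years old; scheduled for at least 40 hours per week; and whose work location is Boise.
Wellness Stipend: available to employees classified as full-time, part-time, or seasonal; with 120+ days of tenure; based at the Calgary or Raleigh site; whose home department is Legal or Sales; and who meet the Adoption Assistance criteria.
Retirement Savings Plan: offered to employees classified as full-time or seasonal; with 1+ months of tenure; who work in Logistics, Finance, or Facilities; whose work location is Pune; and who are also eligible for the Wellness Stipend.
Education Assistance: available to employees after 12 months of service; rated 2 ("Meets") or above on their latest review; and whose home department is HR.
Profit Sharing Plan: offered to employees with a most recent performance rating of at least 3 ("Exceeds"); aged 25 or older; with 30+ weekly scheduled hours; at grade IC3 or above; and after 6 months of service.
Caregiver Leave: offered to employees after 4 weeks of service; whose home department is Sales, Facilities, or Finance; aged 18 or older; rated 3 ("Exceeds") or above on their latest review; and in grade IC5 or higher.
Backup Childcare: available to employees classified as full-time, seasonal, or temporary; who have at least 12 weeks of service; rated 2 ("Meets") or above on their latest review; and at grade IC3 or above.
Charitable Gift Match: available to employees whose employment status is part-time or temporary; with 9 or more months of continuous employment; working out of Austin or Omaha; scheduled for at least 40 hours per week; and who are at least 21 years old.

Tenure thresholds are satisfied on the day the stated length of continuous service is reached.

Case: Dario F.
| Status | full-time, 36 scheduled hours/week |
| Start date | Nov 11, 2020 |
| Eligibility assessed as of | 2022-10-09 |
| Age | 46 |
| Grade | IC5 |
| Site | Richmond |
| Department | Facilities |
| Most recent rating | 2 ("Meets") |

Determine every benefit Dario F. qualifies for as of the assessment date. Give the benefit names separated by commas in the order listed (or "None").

Service from Nov 11, 2020 to 2022-10-09: 697 days.
Adoption Assistance — service 697 days < 2 years (≈730 days) ✗ → not eligible.
Wellness Stipend — status full-time ✓; service 697 days ≥ 120 days ✓; site Richmond ✗ (not Calgary or Raleigh) → not eligible.
Retirement Savings Plan — status full-time ✓; service 697 days ≥ 1 month (≈30 days) ✓; dept Facilities ✓; site Richmond ✗ (not Pune) → not eligible.
Education Assistance — service 697 days ≥ 12 months (≈360 days) ✓; rating 2 ≥ 2 ✓; dept Facilities ✗ → not eligible.
Profit Sharing Plan — rating 2 < 3 ✗ → not eligible.
Caregiver Leave — service 697 days ≥ 4 weeks (≈28 days) ✓; dept Facilities ✓; age 46 ≥ 18 ✓; rating 2 < 3 ✗ → not eligible.
Backup Childcare — status full-time ✓; service 697 days ≥ 12 weeks (≈84 days) ✓; rating 2 ≥ 2 ✓; grade IC5 ≥ IC3 ✓ → eligible.
Charitable Gift Match — status full-time ✗ (requires part-time or temporary) → not eligible.

Backup Childcare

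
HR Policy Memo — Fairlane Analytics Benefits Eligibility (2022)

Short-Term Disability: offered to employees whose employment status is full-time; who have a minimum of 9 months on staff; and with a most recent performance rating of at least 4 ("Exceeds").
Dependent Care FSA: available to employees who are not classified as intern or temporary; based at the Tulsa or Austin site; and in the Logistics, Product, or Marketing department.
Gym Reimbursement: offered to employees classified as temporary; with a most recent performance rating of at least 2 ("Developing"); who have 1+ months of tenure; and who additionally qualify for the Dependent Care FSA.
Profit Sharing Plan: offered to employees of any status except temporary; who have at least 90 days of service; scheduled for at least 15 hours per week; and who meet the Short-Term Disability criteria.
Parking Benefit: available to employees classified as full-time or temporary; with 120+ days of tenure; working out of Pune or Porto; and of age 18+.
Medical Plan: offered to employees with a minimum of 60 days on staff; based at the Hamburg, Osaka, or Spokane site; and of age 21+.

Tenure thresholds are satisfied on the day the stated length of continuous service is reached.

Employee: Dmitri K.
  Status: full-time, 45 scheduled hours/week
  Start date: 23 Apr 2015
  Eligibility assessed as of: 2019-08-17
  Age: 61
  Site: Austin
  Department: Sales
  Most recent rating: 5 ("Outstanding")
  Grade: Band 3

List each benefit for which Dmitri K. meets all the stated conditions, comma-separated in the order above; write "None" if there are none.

Service from 23 Apr 2015 to 2019-08-17: 1577 days.
Short-Term Disability — status full-time ✓; service 1577 days ≥ 9 months (≈270 days) ✓; rating 5 ≥ 4 ✓ → eligible.
Dependent Care FSA — status full-time ✓ (not excluded); site Austin ✓; dept Sales ✗ → not eligible.
Gym Reimbursement — status full-time ✗ (requires temporary) → not eligible.
Profit Sharing Plan — status full-time ✓ (not excluded); service 1577 days ≥ 90 days ✓; 45 hrs/wk ≥ 15 ✓; eligible for Short-Term Disability ✓ → eligible.
Parking Benefit — status full-time ✓; service 1577 days ≥ 120 days ✓; site Austin ✗ (not Pune or Porto) → not eligible.
Medical Plan — service 1577 days ≥ 60 days ✓; site Austin ✗ (not Hamburg, Osaka, or Spokane) → not eligible.

Short-Term Disability, Profit Sharing Plan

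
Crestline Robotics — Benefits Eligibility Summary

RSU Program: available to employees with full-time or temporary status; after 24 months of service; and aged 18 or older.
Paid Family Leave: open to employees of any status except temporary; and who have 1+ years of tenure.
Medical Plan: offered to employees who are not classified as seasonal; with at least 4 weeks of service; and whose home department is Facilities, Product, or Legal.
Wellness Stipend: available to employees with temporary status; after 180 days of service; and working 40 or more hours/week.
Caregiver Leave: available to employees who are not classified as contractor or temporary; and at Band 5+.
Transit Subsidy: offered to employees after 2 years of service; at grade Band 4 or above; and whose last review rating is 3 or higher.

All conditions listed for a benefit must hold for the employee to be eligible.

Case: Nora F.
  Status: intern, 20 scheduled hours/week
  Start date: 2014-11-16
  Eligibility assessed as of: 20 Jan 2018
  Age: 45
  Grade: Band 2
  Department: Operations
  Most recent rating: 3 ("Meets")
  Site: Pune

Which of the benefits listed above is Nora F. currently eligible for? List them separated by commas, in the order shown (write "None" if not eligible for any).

Paid Family Leave

Service from 2014-11-16 to 20 Jan 2018: 1161 days.
RSU Program — status intern ✗ (requires full-time or temporary) → not eligible.
Paid Family Leave — status intern ✓ (not excluded); service 1161 days ≥ 1 year (≈365 days) ✓ → eligible.
Medical Plan — status intern ✓ (not excluded); service 1161 days ≥ 4 weeks (≈28 days) ✓; dept Operations ✗ → not eligible.
Wellness Stipend — status intern ✗ (requires temporary) → not eligible.
Caregiver Leave — status intern ✓ (not excluded); grade Band 2 < Band 5 ✗ → not eligible.
Transit Subsidy — service 1161 days ≥ 2 years (≈730 days) ✓; grade Band 2 < Band 4 ✗ → not eligible.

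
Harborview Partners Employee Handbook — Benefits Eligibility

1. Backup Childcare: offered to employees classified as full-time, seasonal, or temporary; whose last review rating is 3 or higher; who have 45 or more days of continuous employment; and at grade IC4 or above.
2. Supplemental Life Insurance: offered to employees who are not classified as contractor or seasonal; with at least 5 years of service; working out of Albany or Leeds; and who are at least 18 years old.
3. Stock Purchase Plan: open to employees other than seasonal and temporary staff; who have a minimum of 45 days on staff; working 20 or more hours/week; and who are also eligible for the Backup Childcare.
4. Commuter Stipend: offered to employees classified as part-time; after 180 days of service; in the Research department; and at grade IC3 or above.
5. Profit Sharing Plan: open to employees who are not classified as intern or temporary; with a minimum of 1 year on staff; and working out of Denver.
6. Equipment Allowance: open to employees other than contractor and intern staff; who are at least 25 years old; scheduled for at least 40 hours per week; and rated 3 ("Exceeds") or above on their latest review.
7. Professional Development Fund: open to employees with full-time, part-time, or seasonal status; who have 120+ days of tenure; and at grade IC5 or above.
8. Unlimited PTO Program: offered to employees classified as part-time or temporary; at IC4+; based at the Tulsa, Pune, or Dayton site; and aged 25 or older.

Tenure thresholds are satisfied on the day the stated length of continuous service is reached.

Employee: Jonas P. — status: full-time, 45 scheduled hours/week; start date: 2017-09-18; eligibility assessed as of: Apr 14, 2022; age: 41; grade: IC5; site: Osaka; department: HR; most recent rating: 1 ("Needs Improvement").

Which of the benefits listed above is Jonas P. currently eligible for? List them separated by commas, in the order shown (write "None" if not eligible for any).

Service from 2017-09-18 to Apr 14, 2022: 1669 days.
Backup Childcare — status full-time ✓; rating 1 < 3 ✗ → not eligible.
Supplemental Life Insurance — status full-time ✓ (not excluded); service 1669 days < 5 years (≈1825 days) ✗ → not eligible.
Stock Purchase Plan — status full-time ✓ (not excluded); service 1669 days ≥ 45 days ✓; 45 hrs/wk ≥ 20 ✓; not eligible for Backup Childcare ✗ → not eligible.
Commuter Stipend — status full-time ✗ (requires part-time) → not eligible.
Profit Sharing Plan — status full-time ✓ (not excluded); service 1669 days ≥ 1 year (≈365 days) ✓; site Osaka ✗ (not Denver) → not eligible.
Equipment Allowance — status full-time ✓ (not excluded); age 41 ≥ 25 ✓; 45 hrs/wk ≥ 40 ✓; rating 1 < 3 ✗ → not eligible.
Professional Development Fund — status full-time ✓; service 1669 days ≥ 120 days ✓; grade IC5 ≥ IC5 ✓ → eligible.
Unlimited PTO Program — status full-time ✗ (requires part-time or temporary) → not eligible.

Professional Development Fund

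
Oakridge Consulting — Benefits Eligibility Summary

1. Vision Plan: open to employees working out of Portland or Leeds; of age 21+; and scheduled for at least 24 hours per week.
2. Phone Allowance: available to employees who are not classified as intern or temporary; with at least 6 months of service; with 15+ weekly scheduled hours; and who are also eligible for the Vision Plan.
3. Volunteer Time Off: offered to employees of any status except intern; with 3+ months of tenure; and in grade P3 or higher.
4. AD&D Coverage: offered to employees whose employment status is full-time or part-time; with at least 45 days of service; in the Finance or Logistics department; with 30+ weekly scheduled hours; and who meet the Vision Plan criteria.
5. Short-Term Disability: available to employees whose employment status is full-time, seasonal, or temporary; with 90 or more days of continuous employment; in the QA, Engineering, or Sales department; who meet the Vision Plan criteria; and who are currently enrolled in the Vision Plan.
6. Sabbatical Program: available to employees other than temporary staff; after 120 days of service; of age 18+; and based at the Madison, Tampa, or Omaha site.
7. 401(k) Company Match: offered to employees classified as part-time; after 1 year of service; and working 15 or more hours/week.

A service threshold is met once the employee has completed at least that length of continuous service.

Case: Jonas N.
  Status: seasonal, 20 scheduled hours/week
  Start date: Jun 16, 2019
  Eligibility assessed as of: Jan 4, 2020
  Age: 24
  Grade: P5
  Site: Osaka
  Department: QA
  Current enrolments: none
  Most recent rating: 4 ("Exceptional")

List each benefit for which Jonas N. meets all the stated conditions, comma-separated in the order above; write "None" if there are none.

Service from Jun 16, 2019 to Jan 4, 2020: 202 days.
Vision Plan — site Osaka ✗ (not Portland or Leeds) → not eligible.
Phone Allowance — status seasonal ✓ (not excluded); service 202 days ≥ 6 months (≈180 days) ✓; 20 hrs/wk ≥ 15 ✓; not eligible for Vision Plan ✗ → not eligible.
Volunteer Time Off — status seasonal ✓ (not excluded); service 202 days ≥ 3 months (≈90 days) ✓; grade P5 ≥ P3 ✓ → eligible.
AD&D Coverage — status seasonal ✗ (requires full-time or part-time) → not eligible.
Short-Term Disability — status seasonal ✓; service 202 days ≥ 90 days ✓; dept QA ✓; not eligible for Vision Plan ✗ → not eligible.
Sabbatical Program — status seasonal ✓ (not excluded); service 202 days ≥ 120 days ✓; age 24 ≥ 18 ✓; site Osaka ✗ (not Madison, Tampa, or Omaha) → not eligible.
401(k) Company Match — status seasonal ✗ (requires part-time) → not eligible.

Volunteer Time Off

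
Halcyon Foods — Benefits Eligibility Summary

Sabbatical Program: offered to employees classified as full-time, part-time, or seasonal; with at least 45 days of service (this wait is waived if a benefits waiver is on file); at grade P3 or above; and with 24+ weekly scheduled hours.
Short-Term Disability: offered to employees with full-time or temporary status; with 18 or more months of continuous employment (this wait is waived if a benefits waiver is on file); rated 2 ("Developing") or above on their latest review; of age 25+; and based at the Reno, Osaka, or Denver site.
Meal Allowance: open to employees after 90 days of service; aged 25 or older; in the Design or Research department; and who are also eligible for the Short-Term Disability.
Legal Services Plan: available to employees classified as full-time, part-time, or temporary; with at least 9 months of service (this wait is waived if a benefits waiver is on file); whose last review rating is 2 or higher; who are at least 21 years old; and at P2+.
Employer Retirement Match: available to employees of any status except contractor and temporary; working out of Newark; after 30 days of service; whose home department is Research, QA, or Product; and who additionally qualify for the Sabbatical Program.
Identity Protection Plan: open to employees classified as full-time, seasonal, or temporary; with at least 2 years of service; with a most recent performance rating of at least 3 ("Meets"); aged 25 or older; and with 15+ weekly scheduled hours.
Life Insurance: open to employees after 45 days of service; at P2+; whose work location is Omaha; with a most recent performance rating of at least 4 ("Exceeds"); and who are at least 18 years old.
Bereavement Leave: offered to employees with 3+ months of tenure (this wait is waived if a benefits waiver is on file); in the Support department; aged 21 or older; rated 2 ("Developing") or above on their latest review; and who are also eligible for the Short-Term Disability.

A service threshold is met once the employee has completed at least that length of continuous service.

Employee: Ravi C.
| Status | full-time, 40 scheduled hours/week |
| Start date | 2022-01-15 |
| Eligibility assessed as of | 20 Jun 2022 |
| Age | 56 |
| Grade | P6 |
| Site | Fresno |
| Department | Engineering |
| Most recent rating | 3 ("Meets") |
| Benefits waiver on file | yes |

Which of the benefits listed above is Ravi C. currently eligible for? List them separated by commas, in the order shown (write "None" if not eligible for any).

Service from 2022-01-15 to 20 Jun 2022: 156 days.
Sabbatical Program — status full-time ✓; benefits waiver on file ✓; grade P6 ≥ P3 ✓; 40 hrs/wk ≥ 24 ✓ → eligible.
Short-Term Disability — status full-time ✓; benefits waiver on file ✓; rating 3 ≥ 2 ✓; age 56 ≥ 25 ✓; site Fresno ✗ (not Reno, Osaka, or Denver) → not eligible.
Meal Allowance — service 156 days ≥ 90 days ✓; age 56 ≥ 25 ✓; dept Engineering ✗ → not eligible.
Legal Services Plan — status full-time ✓; benefits waiver on file ✓; rating 3 ≥ 2 ✓; age 56 ≥ 21 ✓; grade P6 ≥ P2 ✓ → eligible.
Employer Retirement Match — status full-time ✓ (not excluded); site Fresno ✗ (not Newark) → not eligible.
Identity Protection Plan — status full-time ✓; service 156 days < 2 years (≈730 days) ✗ → not eligible.
Life Insurance — service 156 days ≥ 45 days ✓; grade P6 ≥ P2 ✓; site Fresno ✗ (not Omaha) → not eligible.
Bereavement Leave — benefits waiver on file ✓; dept Engineering ✗ → not eligible.

Sabbatical Program, Legal Services Plan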